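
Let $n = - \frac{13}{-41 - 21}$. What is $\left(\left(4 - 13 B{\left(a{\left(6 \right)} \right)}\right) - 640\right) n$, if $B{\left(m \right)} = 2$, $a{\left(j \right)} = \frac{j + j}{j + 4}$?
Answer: $- \frac{4303}{31} \approx -138.81$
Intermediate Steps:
$a{\left(j \right)} = \frac{2 j}{4 + j}$
$n = \frac{13}{62}$ ($n = - \frac{13}{-62} = \left(-13\right) \left(- \frac{1}{62}\right) = \frac{13}{62} \approx 0.20968$)
$\left(\left(4 - 13 B{\left(a{\left(6 \right)} \right)}\right) - 640\right) n = \left(\left(4 - 26\right) - 640\right) \frac{13}{62} = \left(-22 - 640\right) \frac{13}{62} = \left(-662\right) \frac{13}{62} = - \frac{4303}{31}$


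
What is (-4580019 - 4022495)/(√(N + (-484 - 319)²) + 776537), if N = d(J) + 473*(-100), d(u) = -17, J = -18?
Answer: -6680170414018/603009114877 + 51615084*√16597/603009114877 ≈ -11.067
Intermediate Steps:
N = -47317 (N = -17 + 473*(-100) = -17 - 47300 = -47317)
(-4580019 - 4022495)/(√(N + (-484 - 319)²) + 776537) = (-4580019 - 4022495)/(√(-47317 + (-484 - 319)²) + 776537) = -8602514/(√(-47317 + (-803)²) + 776537) = -8602514/(√(-47317 + 644809) + 776537) = -8602514/(√597492 + 776537) = -8602514/(6*√16597 + 776537) = -8602514/(776537 + 6*√16597)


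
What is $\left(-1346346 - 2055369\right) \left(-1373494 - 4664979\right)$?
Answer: $20541164181195$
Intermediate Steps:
$\left(-1346346 - 2055369\right) \left(-1373494 - 4664979\right) = \left(-3401715\right) \left(-6038473\right) = 20541164181195$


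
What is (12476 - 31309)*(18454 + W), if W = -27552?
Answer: 171342634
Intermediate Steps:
(12476 - 31309)*(18454 + W) = (12476 - 31309)*(18454 - 27552) = -18833*(-9098) = 171342634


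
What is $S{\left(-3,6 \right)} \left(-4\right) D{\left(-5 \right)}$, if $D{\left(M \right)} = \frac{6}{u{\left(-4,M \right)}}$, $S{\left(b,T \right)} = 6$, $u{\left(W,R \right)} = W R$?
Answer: $- \frac{36}{5} \approx -7.2$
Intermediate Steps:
$u{\left(W,R \right)} = R W$
$D{\left(M \right)} = - \frac{3}{2 M}$ ($D{\left(M \right)} = \frac{6}{M \left(-4\right)} = \frac{6}{\left(-4\right) M} = 6 \left(- \frac{1}{4 M}\right) = - \frac{3}{2 M}$)
$S{\left(-3,6 \right)} \left(-4\right) D{\left(-5 \right)} = 6 \left(-4\right) \left(- \frac{3}{2 \left(-5\right)}\right) = - 24 \left(\left(- \frac{3}{2}\right) \left(- \frac{1}{5}\right)\right) = \left(-24\right) \frac{3}{10} = - \frac{36}{5}$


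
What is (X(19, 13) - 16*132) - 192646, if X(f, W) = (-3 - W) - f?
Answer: -194793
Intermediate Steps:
X(f, W) = -3 - W - f
(X(19, 13) - 16*132) - 192646 = ((-3 - 1*13 - 1*19) - 16*132) - 192646 = ((-3 - 13 - 19) - 2112) - 192646 = (-35 - 2112) - 192646 = -2147 - 192646 = -194793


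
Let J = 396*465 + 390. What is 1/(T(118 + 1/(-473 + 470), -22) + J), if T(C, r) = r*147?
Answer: 1/181296 ≈ 5.5158e-6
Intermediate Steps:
T(C, r) = 147*r
J = 184530 (J = 184140 + 390 = 184530)
1/(T(118 + 1/(-473 + 470), -22) + J) = 1/(147*(-22) + 184530) = 1/(-3234 + 184530) = 1/181296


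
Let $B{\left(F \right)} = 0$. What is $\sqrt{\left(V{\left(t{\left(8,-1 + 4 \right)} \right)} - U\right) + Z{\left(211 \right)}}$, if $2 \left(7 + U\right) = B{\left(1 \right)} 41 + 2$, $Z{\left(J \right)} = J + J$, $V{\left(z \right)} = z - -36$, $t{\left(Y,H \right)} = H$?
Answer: $\sqrt{467} \approx 21.61$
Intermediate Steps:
$V{\left(z \right)} = 36 + z$ ($V{\left(z \right)} = z + 36 = 36 + z$)
$Z{\left(J \right)} = 2 J$
$U = -6$ ($U = -7 + \frac{0 \cdot 41 + 2}{2} = -7 + \frac{0 + 2}{2} = -7 + \frac{1}{2} \cdot 2 = -7 + 1 = -6$)
$\sqrt{\left(V{\left(t{\left(8,-1 + 4 \right)} \right)} - U\right) + Z{\left(211 \right)}} = \sqrt{\left(\left(36 + \left(-1 + 4\right)\right) - -6\right) + 2 \cdot 211} = \sqrt{\left(\left(36 + 3\right) + 6\right) + 422} = \sqrt{\left(39 + 6\right) + 422} = \sqrt{45 + 422} = \sqrt{467}$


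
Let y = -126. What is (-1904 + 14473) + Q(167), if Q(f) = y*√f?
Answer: 12569 - 126*√167 ≈ 10941.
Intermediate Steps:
Q(f) = -126*√f
(-1904 + 14473) + Q(167) = (-1904 + 14473) - 126*√167 = 12569 - 126*√167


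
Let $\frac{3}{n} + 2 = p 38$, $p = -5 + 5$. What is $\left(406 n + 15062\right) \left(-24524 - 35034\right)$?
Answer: $-860791774$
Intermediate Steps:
$p = 0$
$n = - \frac{3}{2}$ ($n = \frac{3}{-2 + 0 \cdot 38} = \frac{3}{-2 + 0} = \frac{3}{-2} = 3 \left(- \frac{1}{2}\right) = - \frac{3}{2} \approx -1.5$)
$\left(406 n + 15062\right) \left(-24524 - 35034\right) = \left(406 \left(- \frac{3}{2}\right) + 15062\right) \left(-24524 - 35034\right) = \left(-609 + 15062\right) \left(-59558\right) = 14453 \left(-59558\right) = -860791774$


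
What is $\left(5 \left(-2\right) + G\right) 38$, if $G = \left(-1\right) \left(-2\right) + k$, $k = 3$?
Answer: $-190$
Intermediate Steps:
$G = 5$ ($G = \left(-1\right) \left(-2\right) + 3 = 2 + 3 = 5$)
$\left(5 \left(-2\right) + G\right) 38 = \left(5 \left(-2\right) + 5\right) 38 = \left(-10 + 5\right) 38 = \left(-5\right) 38 = -190$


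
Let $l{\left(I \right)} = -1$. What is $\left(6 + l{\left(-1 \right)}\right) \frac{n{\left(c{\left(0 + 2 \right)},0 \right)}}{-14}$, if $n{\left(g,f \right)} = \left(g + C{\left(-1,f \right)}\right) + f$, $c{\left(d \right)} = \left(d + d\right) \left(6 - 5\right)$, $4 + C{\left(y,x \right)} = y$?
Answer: $\frac{5}{14} \approx 0.35714$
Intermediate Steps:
$C{\left(y,x \right)} = -4 + y$
$c{\left(d \right)} = 2 d$ ($c{\left(d \right)} = 2 d \left(6 - 5\right) = 2 d 1 = 2 d$)
$n{\left(g,f \right)} = -5 + f + g$ ($n{\left(g,f \right)} = \left(g - 5\right) + f = \left(-5 + g\right) + f = -5 + f + g$)
$\left(6 + l{\left(-1 \right)}\right) \frac{n{\left(c{\left(0 + 2 \right)},0 \right)}}{-14} = \left(6 - 1\right) \frac{-5 + 0 + 2 \left(0 + 2\right)}{-14} = 5 \left(-5 + 0 + 2 \cdot 2\right) \left(- \frac{1}{14}\right) = 5 \left(-5 + 0 + 4\right) \left(- \frac{1}{14}\right) = 5 \left(\left(-1\right) \left(- \frac{1}{14}\right)\right) = 5 \cdot \frac{1}{14} = \frac{5}{14}$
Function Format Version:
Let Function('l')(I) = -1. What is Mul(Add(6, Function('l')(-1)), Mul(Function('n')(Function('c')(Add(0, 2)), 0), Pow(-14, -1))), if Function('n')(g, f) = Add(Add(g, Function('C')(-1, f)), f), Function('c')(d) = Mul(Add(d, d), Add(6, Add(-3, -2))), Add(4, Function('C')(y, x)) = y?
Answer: Rational(5, 14) ≈ 0.35714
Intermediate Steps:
Function('C')(y, x) = Add(-4, y)
Function('c')(d) = Mul(2, d) (Function('c')(d) = Mul(Mul(2, d), Add(6, -5)) = Mul(Mul(2, d), 1) = Mul(2, d))
Function('n')(g, f) = Add(-5, f, g) (Function('n')(g, f) = Add(Add(g, Add(-4, -1)), f) = Add(Add(g, -5), f) = Add(Add(-5, g), f) = Add(-5, f, g))
Mul(Add(6, Function('l')(-1)), Mul(Function('n')(Function('c')(Add(0, 2)), 0), Pow(-14, -1))) = Mul(Add(6, -1), Mul(Add(-5, 0, Mul(2, Add(0, 2))), Pow(-14, -1))) = Mul(5, Mul(Add(-5, 0, Mul(2, 2)), Rational(-1, 14))) = Mul(5, Mul(Add(-5, 0, 4), Rational(-1, 14))) = Mul(5, Mul(-1, Rational(-1, 14))) = Mul(5, Rational(1, 14)) = Rational(5, 14)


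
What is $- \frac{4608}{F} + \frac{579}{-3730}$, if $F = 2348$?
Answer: $- \frac{4636833}{2189510} \approx -2.1177$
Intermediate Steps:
$- \frac{4608}{F} + \frac{579}{-3730} = - \frac{4608}{2348} + \frac{579}{-3730} = \left(-4608\right) \frac{1}{2348} + 579 \left(- \frac{1}{3730}\right) = - \frac{1152}{587} - \frac{579}{3730} = - \frac{4636833}{2189510}$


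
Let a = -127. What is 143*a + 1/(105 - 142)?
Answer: -671958/37 ≈ -18161.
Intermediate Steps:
143*a + 1/(105 - 142) = 143*(-127) + 1/(105 - 142) = -18161 + 1/(-37) = -18161 - 1/37 = -671958/37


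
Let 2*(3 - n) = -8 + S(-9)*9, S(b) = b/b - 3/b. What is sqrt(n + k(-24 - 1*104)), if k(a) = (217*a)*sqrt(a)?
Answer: sqrt(1 - 222208*I*sqrt(2)) ≈ 396.39 - 396.39*I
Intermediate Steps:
S(b) = 1 - 3/b
k(a) = 217*a**(3/2)
n = 1 (n = 3 - (-8 + ((-3 - 9)/(-9))*9)/2 = 3 - (-8 - 1/9*(-12)*9)/2 = 3 - (-8 + (4/3)*9)/2 = 3 - (-8 + 12)/2 = 3 - 1/2*4 = 3 - 2 = 1)
sqrt(n + k(-24 - 1*104)) = sqrt(1 + 217*(-24 - 1*104)**(3/2)) = sqrt(1 + 217*(-24 - 104)**(3/2)) = sqrt(1 + 217*(-128)**(3/2)) = sqrt(1 + 217*(-1024*I*sqrt(2))) = sqrt(1 - 222208*I*sqrt(2))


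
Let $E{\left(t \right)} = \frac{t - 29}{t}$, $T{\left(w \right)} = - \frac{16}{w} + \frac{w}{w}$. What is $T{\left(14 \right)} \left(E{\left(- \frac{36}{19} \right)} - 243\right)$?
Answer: $\frac{8161}{252} \approx 32.385$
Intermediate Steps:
$T{\left(w \right)} = 1 - \frac{16}{w}$ ($T{\left(w \right)} = - \frac{16}{w} + 1 = 1 - \frac{16}{w}$)
$E{\left(t \right)} = \frac{-29 + t}{t}$
$T{\left(14 \right)} \left(E{\left(- \frac{36}{19} \right)} - 243\right) = \frac{-16 + 14}{14} \left(\frac{-29 - \frac{36}{19}}{\left(-36\right) \frac{1}{19}} - 243\right) = \frac{1}{14} \left(-2\right) \left(\frac{-29 - \frac{36}{19}}{\left(-36\right) \frac{1}{19}} - 243\right) = - \frac{\frac{-29 - \frac{36}{19}}{- \frac{36}{19}} - 243}{7} = - \frac{\left(- \frac{19}{36}\right) \left(- \frac{587}{19}\right) - 243}{7} = - \frac{\frac{587}{36} - 243}{7} = \left(- \frac{1}{7}\right) \left(- \frac{8161}{36}\right) = \frac{8161}{252}$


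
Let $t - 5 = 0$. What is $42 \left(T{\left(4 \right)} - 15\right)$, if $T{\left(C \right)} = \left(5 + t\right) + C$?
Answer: $-42$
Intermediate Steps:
$t = 5$ ($t = 5 + 0 = 5$)
$T{\left(C \right)} = 10 + C$ ($T{\left(C \right)} = \left(5 + 5\right) + C = 10 + C$)
$42 \left(T{\left(4 \right)} - 15\right) = 42 \left(\left(10 + 4\right) - 15\right) = 42 \left(14 - 15\right) = 42 \left(-1\right) = -42$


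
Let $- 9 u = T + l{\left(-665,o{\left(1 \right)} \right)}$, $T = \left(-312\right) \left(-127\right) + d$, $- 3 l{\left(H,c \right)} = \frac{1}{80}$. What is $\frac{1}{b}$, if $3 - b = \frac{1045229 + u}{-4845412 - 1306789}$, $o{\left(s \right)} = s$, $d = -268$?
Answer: $\frac{1208068560}{3828591971} \approx 0.31554$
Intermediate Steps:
$l{\left(H,c \right)} = - \frac{1}{240}$ ($l{\left(H,c \right)} = - \frac{1}{3 \cdot 80} = \left(- \frac{1}{3}\right) \frac{1}{80} = - \frac{1}{240}$)
$T = 39356$ ($T = \left(-312\right) \left(-127\right) - 268 = 39624 - 268 = 39356$)
$u = - \frac{9445439}{2160}$ ($u = - \frac{39356 - \frac{1}{240}}{9} = \left(- \frac{1}{9}\right) \frac{9445439}{240} = - \frac{9445439}{2160} \approx -4372.9$)
$b = \frac{3828591971}{1208068560}$ ($b = 3 - \frac{1045229 - \frac{9445439}{2160}}{-4845412 - 1306789} = 3 - \frac{2248249201}{2160 \left(-6152201\right)} = 3 - \frac{2248249201}{2160} \left(- \frac{1}{6152201}\right) = 3 - - \frac{204386291}{1208068560} = 3 + \frac{204386291}{1208068560} = \frac{3828591971}{1208068560} \approx 3.1692$)
$\frac{1}{b} = \frac{1}{\frac{3828591971}{1208068560}} = \frac{1208068560}{3828591971}$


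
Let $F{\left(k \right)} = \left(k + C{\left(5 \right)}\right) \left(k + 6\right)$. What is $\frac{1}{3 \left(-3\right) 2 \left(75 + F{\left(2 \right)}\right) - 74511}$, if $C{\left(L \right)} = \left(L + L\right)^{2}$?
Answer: $- \frac{1}{90549} \approx -1.1044 \cdot 10^{-5}$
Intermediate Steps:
$C{\left(L \right)} = 4 L^{2}$ ($C{\left(L \right)} = \left(2 L\right)^{2} = 4 L^{2}$)
$F{\left(k \right)} = \left(6 + k\right) \left(100 + k\right)$ ($F{\left(k \right)} = \left(k + 4 \cdot 5^{2}\right) \left(k + 6\right) = \left(k + 4 \cdot 25\right) \left(6 + k\right) = \left(k + 100\right) \left(6 + k\right) = \left(100 + k\right) \left(6 + k\right) = \left(6 + k\right) \left(100 + k\right)$)
$\frac{1}{3 \left(-3\right) 2 \left(75 + F{\left(2 \right)}\right) - 74511} = \frac{1}{3 \left(-3\right) 2 \left(75 + \left(600 + 2^{2} + 106 \cdot 2\right)\right) - 74511} = \frac{1}{\left(-9\right) 2 \left(75 + \left(600 + 4 + 212\right)\right) - 74511} = \frac{1}{- 18 \left(75 + 816\right) - 74511} = \frac{1}{\left(-18\right) 891 - 74511} = \frac{1}{-16038 - 74511} = \frac{1}{-90549} = - \frac{1}{90549}$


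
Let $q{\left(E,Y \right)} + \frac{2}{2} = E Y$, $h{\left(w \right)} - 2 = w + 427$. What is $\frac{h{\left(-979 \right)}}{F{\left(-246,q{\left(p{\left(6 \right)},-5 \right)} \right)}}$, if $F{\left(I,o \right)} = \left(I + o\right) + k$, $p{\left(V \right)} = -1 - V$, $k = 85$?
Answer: $\frac{550}{127} \approx 4.3307$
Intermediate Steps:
$h{\left(w \right)} = 429 + w$ ($h{\left(w \right)} = 2 + \left(w + 427\right) = 2 + \left(427 + w\right) = 429 + w$)
$q{\left(E,Y \right)} = -1 + E Y$
$F{\left(I,o \right)} = 85 + I + o$ ($F{\left(I,o \right)} = \left(I + o\right) + 85 = 85 + I + o$)
$\frac{h{\left(-979 \right)}}{F{\left(-246,q{\left(p{\left(6 \right)},-5 \right)} \right)}} = \frac{429 - 979}{85 - 246 - \left(1 - \left(-1 - 6\right) \left(-5\right)\right)} = - \frac{550}{85 - 246 - \left(1 - \left(-1 - 6\right) \left(-5\right)\right)} = - \frac{550}{85 - 246 - -34} = - \frac{550}{85 - 246 + \left(-1 + 35\right)} = - \frac{550}{85 - 246 + 34} = - \frac{550}{-127} = \left(-550\right) \left(- \frac{1}{127}\right) = \frac{550}{127}$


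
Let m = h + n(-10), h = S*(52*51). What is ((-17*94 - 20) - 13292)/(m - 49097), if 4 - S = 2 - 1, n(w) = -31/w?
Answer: 149100/411379 ≈ 0.36244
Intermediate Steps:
S = 3 (S = 4 - (2 - 1) = 4 - 1*1 = 4 - 1 = 3)
h = 7956 (h = 3*(52*51) = 3*2652 = 7956)
m = 79591/10 (m = 7956 - 31/(-10) = 7956 - 31*(-⅒) = 7956 + 31/10 = 79591/10 ≈ 7959.1)
((-17*94 - 20) - 13292)/(m - 49097) = ((-17*94 - 20) - 13292)/(79591/10 - 49097) = ((-1598 - 20) - 13292)/(-411379/10) = (-1618 - 13292)*(-10/411379) = -14910*(-10/411379) = 149100/411379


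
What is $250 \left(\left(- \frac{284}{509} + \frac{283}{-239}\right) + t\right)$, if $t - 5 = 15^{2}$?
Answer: $\frac{6941951750}{121651} \approx 57065.0$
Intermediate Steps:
$t = 230$ ($t = 5 + 15^{2} = 5 + 225 = 230$)
$250 \left(\left(- \frac{284}{509} + \frac{283}{-239}\right) + t\right) = 250 \left(\left(- \frac{284}{509} + \frac{283}{-239}\right) + 230\right) = 250 \left(\left(\left(-284\right) \frac{1}{509} + 283 \left(- \frac{1}{239}\right)\right) + 230\right) = 250 \left(\left(- \frac{284}{509} - \frac{283}{239}\right) + 230\right) = 250 \left(- \frac{211923}{121651} + 230\right) = 250 \cdot \frac{27767807}{121651} = \frac{6941951750}{121651}$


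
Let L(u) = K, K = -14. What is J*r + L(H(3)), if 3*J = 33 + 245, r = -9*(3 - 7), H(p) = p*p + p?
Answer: 3322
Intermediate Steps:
H(p) = p + p² (H(p) = p² + p = p + p²)
r = 36 (r = -9*(-4) = 36)
L(u) = -14
J = 278/3 (J = (33 + 245)/3 = (⅓)*278 = 278/3 ≈ 92.667)
J*r + L(H(3)) = (278/3)*36 - 14 = 3336 - 14 = 3322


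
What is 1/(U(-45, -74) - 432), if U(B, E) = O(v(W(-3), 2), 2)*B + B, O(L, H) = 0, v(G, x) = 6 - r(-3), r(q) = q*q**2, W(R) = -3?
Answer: -1/477 ≈ -0.0020964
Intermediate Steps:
r(q) = q**3
v(G, x) = 33 (v(G, x) = 6 - 1*(-3)**3 = 6 - 1*(-27) = 6 + 27 = 33)
U(B, E) = B (U(B, E) = 0*B + B = 0 + B = B)
1/(U(-45, -74) - 432) = 1/(-45 - 432) = 1/(-477) = -1/477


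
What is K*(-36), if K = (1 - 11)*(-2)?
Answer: -720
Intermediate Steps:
K = 20 (K = -10*(-2) = 20)
K*(-36) = 20*(-36) = -720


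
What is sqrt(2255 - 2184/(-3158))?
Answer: sqrt(5623982723)/1579 ≈ 47.494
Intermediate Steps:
sqrt(2255 - 2184/(-3158)) = sqrt(2255 - 2184*(-1/3158)) = sqrt(2255 + 1092/1579) = sqrt(3561737/1579) = sqrt(5623982723)/1579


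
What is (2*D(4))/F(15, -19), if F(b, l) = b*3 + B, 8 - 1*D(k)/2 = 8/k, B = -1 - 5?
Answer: 8/13 ≈ 0.61539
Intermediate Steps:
B = -6
D(k) = 16 - 16/k
F(b, l) = -6 + 3*b (F(b, l) = b*3 - 6 = 3*b - 6 = -6 + 3*b)
(2*D(4))/F(15, -19) = (2*(16 - 16/4))/(-6 + 3*15) = (2*(16 - 16*¼))/(-6 + 45) = (2*(16 - 4))/39 = (2*12)*(1/39) = 24*(1/39) = 8/13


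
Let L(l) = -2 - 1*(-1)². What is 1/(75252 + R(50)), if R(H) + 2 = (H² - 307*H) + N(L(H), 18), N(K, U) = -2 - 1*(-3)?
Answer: 1/62401 ≈ 1.6025e-5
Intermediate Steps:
L(l) = -3 (L(l) = -2 - 1*1 = -2 - 1 = -3)
N(K, U) = 1 (N(K, U) = -2 + 3 = 1)
R(H) = -1 + H² - 307*H (R(H) = -2 + ((H² - 307*H) + 1) = -2 + (1 + H² - 307*H) = -1 + H² - 307*H)
1/(75252 + R(50)) = 1/(75252 + (-1 + 50² - 307*50)) = 1/(75252 + (-1 + 2500 - 15350)) = 1/(75252 - 12851) = 1/62401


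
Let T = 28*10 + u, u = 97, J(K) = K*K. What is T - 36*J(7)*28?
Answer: -49015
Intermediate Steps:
J(K) = K²
T = 377 (T = 28*10 + 97 = 280 + 97 = 377)
T - 36*J(7)*28 = 377 - 36*7²*28 = 377 - 36*49*28 = 377 - 1764*28 = 377 - 49392 = -49015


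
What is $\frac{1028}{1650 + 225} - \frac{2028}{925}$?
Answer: $- \frac{114064}{69375} \approx -1.6442$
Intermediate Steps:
$\frac{1028}{1650 + 225} - \frac{2028}{925} = \frac{1028}{1875} - \frac{2028}{925} = - \frac{114064}{69375}$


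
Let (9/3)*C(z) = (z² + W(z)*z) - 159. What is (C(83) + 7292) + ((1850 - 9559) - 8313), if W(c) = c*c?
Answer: 184109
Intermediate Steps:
W(c) = c²
C(z) = -53 + z²/3 + z³/3 (C(z) = ((z² + z²*z) - 159)/3 = ((z² + z³) - 159)/3 = (-159 + z² + z³)/3 = -53 + z²/3 + z³/3)
(C(83) + 7292) + ((1850 - 9559) - 8313) = ((-53 + (⅓)*83² + (⅓)*83³) + 7292) + ((1850 - 9559) - 8313) = ((-53 + (⅓)*6889 + (⅓)*571787) + 7292) + (-7709 - 8313) = ((-53 + 6889/3 + 571787/3) + 7292) - 16022 = (192839 + 7292) - 16022 = 200131 - 16022 = 184109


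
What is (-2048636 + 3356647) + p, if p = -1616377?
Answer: -308366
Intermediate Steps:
(-2048636 + 3356647) + p = (-2048636 + 3356647) - 1616377 = 1308011 - 1616377 = -308366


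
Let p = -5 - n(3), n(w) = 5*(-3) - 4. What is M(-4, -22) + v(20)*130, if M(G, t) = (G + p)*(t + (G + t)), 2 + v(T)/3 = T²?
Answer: 154740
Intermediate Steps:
n(w) = -19 (n(w) = -15 - 4 = -19)
v(T) = -6 + 3*T²
p = 14 (p = -5 - 1*(-19) = -5 + 19 = 14)
M(G, t) = (14 + G)*(G + 2*t) (M(G, t) = (G + 14)*(t + (G + t)) = (14 + G)*(G + 2*t))
M(-4, -22) + v(20)*130 = ((-4)² + 14*(-4) + 28*(-22) + 2*(-4)*(-22)) + (-6 + 3*20²)*130 = (16 - 56 - 616 + 176) + (-6 + 3*400)*130 = -480 + (-6 + 1200)*130 = -480 + 1194*130 = -480 + 155220 = 154740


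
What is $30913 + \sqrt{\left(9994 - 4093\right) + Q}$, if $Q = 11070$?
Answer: $30913 + \sqrt{16971} \approx 31043.0$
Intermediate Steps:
$30913 + \sqrt{\left(9994 - 4093\right) + Q} = 30913 + \sqrt{\left(9994 - 4093\right) + 11070} = 30913 + \sqrt{5901 + 11070} = 30913 + \sqrt{16971}$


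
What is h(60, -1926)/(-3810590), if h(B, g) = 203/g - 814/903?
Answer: 583691/2209098098340 ≈ 2.6422e-7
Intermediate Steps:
h(B, g) = -814/903 + 203/g (h(B, g) = 203/g - 814*1/903 = 203/g - 814/903 = -814/903 + 203/g)
h(60, -1926)/(-3810590) = (-814/903 + 203/(-1926))/(-3810590) = (-814/903 + 203*(-1/1926))*(-1/3810590) = (-814/903 - 203/1926)*(-1/3810590) = -583691/579726*(-1/3810590) = 583691/2209098098340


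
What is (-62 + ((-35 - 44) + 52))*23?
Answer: -2047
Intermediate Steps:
(-62 + ((-35 - 44) + 52))*23 = (-62 + (-79 + 52))*23 = (-62 - 27)*23 = -89*23 = -2047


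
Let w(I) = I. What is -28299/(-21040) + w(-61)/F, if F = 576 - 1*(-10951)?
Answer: 324919133/242528080 ≈ 1.3397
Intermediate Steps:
F = 11527 (F = 576 + 10951 = 11527)
-28299/(-21040) + w(-61)/F = -28299/(-21040) - 61/11527 = -28299*(-1/21040) - 61*1/11527 = 28299/21040 - 61/11527 = 324919133/242528080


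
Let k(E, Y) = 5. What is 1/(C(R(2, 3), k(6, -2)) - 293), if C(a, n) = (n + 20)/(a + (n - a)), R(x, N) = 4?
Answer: -1/288 ≈ -0.0034722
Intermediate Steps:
C(a, n) = (20 + n)/n
1/(C(R(2, 3), k(6, -2)) - 293) = 1/((20 + 5)/5 - 293) = 1/((1/5)*25 - 293) = 1/(5 - 293) = 1/(-288) = -1/288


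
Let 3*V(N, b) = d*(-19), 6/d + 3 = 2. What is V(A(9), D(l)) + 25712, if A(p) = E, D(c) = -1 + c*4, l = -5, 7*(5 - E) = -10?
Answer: 25750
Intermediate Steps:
d = -6 (d = 6/(-3 + 2) = 6/(-1) = 6*(-1) = -6)
E = 45/7 (E = 5 - ⅐*(-10) = 5 + 10/7 = 45/7 ≈ 6.4286)
D(c) = -1 + 4*c
A(p) = 45/7
V(N, b) = 38 (V(N, b) = (-6*(-19))/3 = (⅓)*114 = 38)
V(A(9), D(l)) + 25712 = 38 + 25712 = 25750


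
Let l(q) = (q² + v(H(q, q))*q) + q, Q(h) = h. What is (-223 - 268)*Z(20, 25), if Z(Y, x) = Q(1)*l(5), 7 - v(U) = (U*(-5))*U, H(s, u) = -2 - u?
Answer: -633390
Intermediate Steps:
v(U) = 7 + 5*U² (v(U) = 7 - U*(-5)*U = 7 - (-5*U)*U = 7 - (-5)*U² = 7 + 5*U²)
l(q) = q + q² + q*(7 + 5*(-2 - q)²) (l(q) = (q² + (7 + 5*(-2 - q)²)*q) + q = (q² + q*(7 + 5*(-2 - q)²)) + q = q + q² + q*(7 + 5*(-2 - q)²))
Z(Y, x) = 1290 (Z(Y, x) = 1*(5*(8 + 5 + 5*(2 + 5)²)) = 1*(5*(8 + 5 + 5*7²)) = 1*(5*(8 + 5 + 5*49)) = 1*(5*(8 + 5 + 245)) = 1*(5*258) = 1*1290 = 1290)
(-223 - 268)*Z(20, 25) = (-223 - 268)*1290 = -491*1290 = -633390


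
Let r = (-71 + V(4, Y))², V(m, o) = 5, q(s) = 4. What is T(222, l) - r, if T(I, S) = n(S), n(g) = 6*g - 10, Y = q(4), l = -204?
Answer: -5590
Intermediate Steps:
Y = 4
n(g) = -10 + 6*g
r = 4356 (r = (-71 + 5)² = (-66)² = 4356)
T(I, S) = -10 + 6*S
T(222, l) - r = (-10 + 6*(-204)) - 1*4356 = (-10 - 1224) - 4356 = -1234 - 4356 = -5590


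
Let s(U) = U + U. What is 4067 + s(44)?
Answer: 4155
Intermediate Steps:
s(U) = 2*U
4067 + s(44) = 4067 + 2*44 = 4067 + 88 = 4155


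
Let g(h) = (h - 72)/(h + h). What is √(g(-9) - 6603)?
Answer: I*√26394/2 ≈ 81.231*I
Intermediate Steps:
g(h) = (-72 + h)/(2*h) (g(h) = (-72 + h)/((2*h)) = (-72 + h)*(1/(2*h)) = (-72 + h)/(2*h))
√(g(-9) - 6603) = √((½)*(-72 - 9)/(-9) - 6603) = √((½)*(-⅑)*(-81) - 6603) = √(9/2 - 6603) = √(-13197/2) = I*√26394/2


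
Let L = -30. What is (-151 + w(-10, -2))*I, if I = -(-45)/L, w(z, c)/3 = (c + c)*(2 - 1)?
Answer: 489/2 ≈ 244.50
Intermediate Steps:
w(z, c) = 6*c (w(z, c) = 3*((c + c)*(2 - 1)) = 3*((2*c)*1) = 3*(2*c) = 6*c)
I = -3/2 (I = -(-45)/(-30) = -(-45)*(-1)/30 = -1*3/2 = -3/2 ≈ -1.5000)
(-151 + w(-10, -2))*I = (-151 + 6*(-2))*(-3/2) = (-151 - 12)*(-3/2) = -163*(-3/2) = 489/2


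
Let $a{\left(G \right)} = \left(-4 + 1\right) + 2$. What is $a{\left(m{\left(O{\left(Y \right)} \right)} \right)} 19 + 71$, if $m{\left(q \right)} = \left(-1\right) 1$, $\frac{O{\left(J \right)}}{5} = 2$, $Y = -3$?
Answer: $52$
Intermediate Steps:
$O{\left(J \right)} = 10$ ($O{\left(J \right)} = 5 \cdot 2 = 10$)
$m{\left(q \right)} = -1$
$a{\left(G \right)} = -1$ ($a{\left(G \right)} = -3 + 2 = -1$)
$a{\left(m{\left(O{\left(Y \right)} \right)} \right)} 19 + 71 = \left(-1\right) 19 + 71 = -19 + 71 = 52$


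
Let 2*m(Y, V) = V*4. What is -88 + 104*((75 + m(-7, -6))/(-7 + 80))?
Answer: 128/73 ≈ 1.7534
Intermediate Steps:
m(Y, V) = 2*V (m(Y, V) = (V*4)/2 = (4*V)/2 = 2*V)
-88 + 104*((75 + m(-7, -6))/(-7 + 80)) = -88 + 104*((75 + 2*(-6))/(-7 + 80)) = -88 + 104*((75 - 12)/73) = -88 + 104*(63*(1/73)) = -88 + 104*(63/73) = -88 + 6552/73 = 128/73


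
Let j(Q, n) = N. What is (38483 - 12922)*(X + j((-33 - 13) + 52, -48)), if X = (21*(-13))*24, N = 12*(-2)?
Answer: -168089136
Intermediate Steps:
N = -24
X = -6552 (X = -273*24 = -6552)
j(Q, n) = -24
(38483 - 12922)*(X + j((-33 - 13) + 52, -48)) = (38483 - 12922)*(-6552 - 24) = 25561*(-6576) = -168089136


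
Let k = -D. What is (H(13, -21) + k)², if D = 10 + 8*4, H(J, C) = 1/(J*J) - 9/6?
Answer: 216119401/114244 ≈ 1891.7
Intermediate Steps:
H(J, C) = -3/2 + J⁻² (H(J, C) = 1/J² - 9*⅙ = 1/J² - 3/2 = J⁻² - 3/2 = -3/2 + J⁻²)
D = 42 (D = 10 + 32 = 42)
k = -42 (k = -1*42 = -42)
(H(13, -21) + k)² = ((-3/2 + 13⁻²) - 42)² = ((-3/2 + 1/169) - 42)² = (-505/338 - 42)² = (-14701/338)² = 216119401/114244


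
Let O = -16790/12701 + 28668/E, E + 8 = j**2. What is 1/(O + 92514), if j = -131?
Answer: 217860253/20155199559440 ≈ 1.0809e-5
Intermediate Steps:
E = 17153 (E = -8 + (-131)**2 = -8 + 17161 = 17153)
O = 76113398/217860253 (O = -16790/12701 + 28668/17153 = 76113398/217860253 ≈ 0.34937)
1/(O + 92514) = 1/(76113398/217860253 + 92514) = 1/(20155199559440/217860253) = 217860253/20155199559440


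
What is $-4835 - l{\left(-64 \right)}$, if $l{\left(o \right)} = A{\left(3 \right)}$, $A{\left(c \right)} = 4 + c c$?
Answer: $-4848$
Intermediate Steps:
$A{\left(c \right)} = 4 + c^{2}$
$l{\left(o \right)} = 13$ ($l{\left(o \right)} = 4 + 3^{2} = 4 + 9 = 13$)
$-4835 - l{\left(-64 \right)} = -4835 - 13 = -4848$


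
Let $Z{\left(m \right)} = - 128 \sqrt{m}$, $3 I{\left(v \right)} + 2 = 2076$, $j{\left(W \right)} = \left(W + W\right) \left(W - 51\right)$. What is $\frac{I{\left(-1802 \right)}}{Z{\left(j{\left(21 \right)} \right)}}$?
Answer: $\frac{1037 i \sqrt{35}}{40320} \approx 0.15216 i$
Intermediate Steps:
$j{\left(W \right)} = 2 W \left(-51 + W\right)$
$I{\left(v \right)} = \frac{2074}{3}$ ($I{\left(v \right)} = - \frac{2}{3} + \frac{1}{3} \cdot 2076 = - \frac{2}{3} + 692 = \frac{2074}{3}$)
$\frac{I{\left(-1802 \right)}}{Z{\left(j{\left(21 \right)} \right)}} = \frac{2074}{3 \left(- 128 \sqrt{2 \cdot 21 \left(-51 + 21\right)}\right)} = \frac{2074}{3 \left(- 128 \sqrt{2 \cdot 21 \left(-30\right)}\right)} = \frac{2074}{3 \left(- 128 \sqrt{-1260}\right)} = \frac{2074}{3 \left(- 128 \cdot 6 i \sqrt{35}\right)} = \frac{2074}{3 \left(- 768 i \sqrt{35}\right)} = \frac{2074 \frac{i \sqrt{35}}{26880}}{3} = \frac{1037 i \sqrt{35}}{40320}$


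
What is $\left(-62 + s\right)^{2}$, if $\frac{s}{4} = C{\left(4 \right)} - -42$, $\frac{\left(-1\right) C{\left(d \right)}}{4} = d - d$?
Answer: $11236$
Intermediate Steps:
$C{\left(d \right)} = 0$ ($C{\left(d \right)} = - 4 \left(d - d\right) = \left(-4\right) 0 = 0$)
$s = 168$ ($s = 4 \left(0 - -42\right) = 4 \left(0 + 42\right) = 4 \cdot 42 = 168$)
$\left(-62 + s\right)^{2} = \left(-62 + 168\right)^{2} = 106^{2} = 11236$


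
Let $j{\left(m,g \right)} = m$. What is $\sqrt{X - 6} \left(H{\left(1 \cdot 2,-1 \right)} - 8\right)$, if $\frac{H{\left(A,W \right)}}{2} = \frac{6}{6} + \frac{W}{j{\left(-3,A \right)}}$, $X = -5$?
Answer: $- \frac{16 i \sqrt{11}}{3} \approx - 17.689 i$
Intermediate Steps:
$H{\left(A,W \right)} = 2 - \frac{2 W}{3}$ ($H{\left(A,W \right)} = 2 \left(\frac{6}{6} + \frac{W}{-3}\right) = 2 \left(6 \cdot \frac{1}{6} + W \left(- \frac{1}{3}\right)\right) = 2 \left(1 - \frac{W}{3}\right) = 2 - \frac{2 W}{3}$)
$\sqrt{X - 6} \left(H{\left(1 \cdot 2,-1 \right)} - 8\right) = \sqrt{-5 - 6} \left(\left(2 - - \frac{2}{3}\right) - 8\right) = \sqrt{-11} \left(\left(2 + \frac{2}{3}\right) - 8\right) = i \sqrt{11} \left(\frac{8}{3} - 8\right) = i \sqrt{11} \left(- \frac{16}{3}\right) = - \frac{16 i \sqrt{11}}{3}$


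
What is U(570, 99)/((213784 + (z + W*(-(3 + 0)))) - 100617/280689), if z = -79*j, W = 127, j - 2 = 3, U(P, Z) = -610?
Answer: -11414686/3985926793 ≈ -0.0028637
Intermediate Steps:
j = 5 (j = 2 + 3 = 5)
z = -395 (z = -79*5 = -395)
U(570, 99)/((213784 + (z + W*(-(3 + 0)))) - 100617/280689) = -610/((213784 + (-395 + 127*(-(3 + 0)))) - 100617/280689) = -610/((213784 + (-395 + 127*(-1*3))) - 100617*1/280689) = -610/((213784 + (-395 + 127*(-3))) - 33539/93563) = -610/((213784 + (-395 - 381)) - 33539/93563) = -610/((213784 - 776) - 33539/93563) = -610/(213008 - 33539/93563) = -610/19929633965/93563 = -610*93563/19929633965 = -11414686/3985926793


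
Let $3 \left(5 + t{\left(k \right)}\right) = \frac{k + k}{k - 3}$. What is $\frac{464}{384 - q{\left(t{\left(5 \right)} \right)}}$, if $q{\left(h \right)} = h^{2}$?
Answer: $\frac{1044}{839} \approx 1.2443$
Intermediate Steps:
$t{\left(k \right)} = -5 + \frac{2 k}{3 \left(-3 + k\right)}$ ($t{\left(k \right)} = -5 + \frac{\left(k + k\right) \frac{1}{k - 3}}{3} = -5 + \frac{2 k \frac{1}{-3 + k}}{3} = -5 + \frac{2 k}{3 \left(-3 + k\right)}$)
$\frac{464}{384 - q{\left(t{\left(5 \right)} \right)}} = \frac{464}{384 - \left(\frac{45 - 65}{3 \left(-3 + 5\right)}\right)^{2}} = \frac{464}{384 - \left(\frac{45 - 65}{3 \cdot 2}\right)^{2}} = \frac{464}{384 - \left(\frac{1}{3} \cdot \frac{1}{2} \left(-20\right)\right)^{2}} = \frac{464}{384 - \left(- \frac{10}{3}\right)^{2}} = \frac{464}{384 - \frac{100}{9}} = \frac{464}{\frac{3356}{9}} = 464 \cdot \frac{9}{3356} = \frac{1044}{839}$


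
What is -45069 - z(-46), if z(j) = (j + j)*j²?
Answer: 149603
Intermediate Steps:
z(j) = 2*j³ (z(j) = (2*j)*j² = 2*j³)
-45069 - z(-46) = -45069 - 2*(-46)³ = -45069 - 2*(-97336) = -45069 - 1*(-194672) = -45069 + 194672 = 149603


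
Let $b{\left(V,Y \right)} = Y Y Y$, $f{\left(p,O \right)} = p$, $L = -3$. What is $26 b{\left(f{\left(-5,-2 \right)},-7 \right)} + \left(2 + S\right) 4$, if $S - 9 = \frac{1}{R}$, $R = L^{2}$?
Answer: $- \frac{79862}{9} \approx -8873.6$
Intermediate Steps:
$R = 9$ ($R = \left(-3\right)^{2} = 9$)
$S = \frac{82}{9}$ ($S = 9 + \frac{1}{9} = \frac{82}{9} \approx 9.1111$)
$b{\left(V,Y \right)} = Y^{3}$ ($b{\left(V,Y \right)} = Y^{2} Y = Y^{3}$)
$26 b{\left(f{\left(-5,-2 \right)},-7 \right)} + \left(2 + S\right) 4 = 26 \left(-7\right)^{3} + \left(2 + \frac{82}{9}\right) 4 = 26 \left(-343\right) + \frac{100}{9} \cdot 4 = -8918 + \frac{400}{9} = - \frac{79862}{9}$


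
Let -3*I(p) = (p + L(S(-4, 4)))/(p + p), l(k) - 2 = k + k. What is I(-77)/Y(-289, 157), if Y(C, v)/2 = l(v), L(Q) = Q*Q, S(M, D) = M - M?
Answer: -1/3792 ≈ -0.00026371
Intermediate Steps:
S(M, D) = 0
L(Q) = Q²
l(k) = 2 + 2*k (l(k) = 2 + (k + k) = 2 + 2*k)
Y(C, v) = 4 + 4*v (Y(C, v) = 2*(2 + 2*v) = 4 + 4*v)
I(p) = -⅙ (I(p) = -(p + 0²)/(3*(p + p)) = -(p + 0)/(3*(2*p)) = -p*1/(2*p)/3 = -⅓*½ = -⅙)
I(-77)/Y(-289, 157) = -1/(6*(4 + 4*157)) = -1/(6*(4 + 628)) = -⅙/632 = -⅙*1/632 = -1/3792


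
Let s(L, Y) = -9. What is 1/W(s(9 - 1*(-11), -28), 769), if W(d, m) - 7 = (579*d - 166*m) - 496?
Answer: -1/133354 ≈ -7.4988e-6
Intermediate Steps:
W(d, m) = -489 - 166*m + 579*d (W(d, m) = 7 + ((579*d - 166*m) - 496) = 7 + ((-166*m + 579*d) - 496) = 7 + (-496 - 166*m + 579*d) = -489 - 166*m + 579*d)
1/W(s(9 - 1*(-11), -28), 769) = 1/(-489 - 166*769 + 579*(-9)) = 1/(-489 - 127654 - 5211) = 1/(-133354) = -1/133354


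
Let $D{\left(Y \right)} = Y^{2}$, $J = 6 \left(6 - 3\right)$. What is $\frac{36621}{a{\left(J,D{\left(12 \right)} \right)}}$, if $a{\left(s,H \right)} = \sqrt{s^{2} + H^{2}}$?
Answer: $\frac{313 \sqrt{65}}{10} \approx 252.35$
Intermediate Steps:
$J = 18$ ($J = 6 \cdot 3 = 18$)
$a{\left(s,H \right)} = \sqrt{H^{2} + s^{2}}$
$\frac{36621}{a{\left(J,D{\left(12 \right)} \right)}} = \frac{36621}{\sqrt{\left(12^{2}\right)^{2} + 18^{2}}} = \frac{36621}{\sqrt{144^{2} + 324}} = \frac{36621}{\sqrt{20736 + 324}} = \frac{36621}{\sqrt{21060}} = \frac{36621}{18 \sqrt{65}} = 36621 \frac{\sqrt{65}}{1170} = \frac{313 \sqrt{65}}{10}$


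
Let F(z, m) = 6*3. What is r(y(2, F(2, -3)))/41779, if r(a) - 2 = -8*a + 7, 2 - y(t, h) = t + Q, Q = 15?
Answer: 129/41779 ≈ 0.0030877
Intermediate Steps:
F(z, m) = 18
y(t, h) = -13 - t (y(t, h) = 2 - (t + 15) = 2 - (15 + t) = 2 + (-15 - t) = -13 - t)
r(a) = 9 - 8*a (r(a) = 2 + (-8*a + 7) = 2 + (7 - 8*a) = 9 - 8*a)
r(y(2, F(2, -3)))/41779 = (9 - 8*(-13 - 1*2))/41779 = (9 - 8*(-13 - 2))*(1/41779) = (9 - 8*(-15))*(1/41779) = (9 + 120)*(1/41779) = 129*(1/41779) = 129/41779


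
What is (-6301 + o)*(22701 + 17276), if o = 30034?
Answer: 948774141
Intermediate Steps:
(-6301 + o)*(22701 + 17276) = (-6301 + 30034)*(22701 + 17276) = 23733*39977 = 948774141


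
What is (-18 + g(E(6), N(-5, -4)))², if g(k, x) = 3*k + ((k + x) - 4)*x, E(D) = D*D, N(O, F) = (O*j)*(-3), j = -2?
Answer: 900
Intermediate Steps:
N(O, F) = 6*O (N(O, F) = (O*(-2))*(-3) = -2*O*(-3) = 6*O)
E(D) = D²
g(k, x) = 3*k + x*(-4 + k + x) (g(k, x) = 3*k + (-4 + k + x)*x = 3*k + x*(-4 + k + x))
(-18 + g(E(6), N(-5, -4)))² = (-18 + ((6*(-5))² - 24*(-5) + 3*6² + 6²*(6*(-5))))² = (-18 + ((-30)² - 4*(-30) + 3*36 + 36*(-30)))² = (-18 + (900 + 120 + 108 - 1080))² = (-18 + 48)² = 30² = 900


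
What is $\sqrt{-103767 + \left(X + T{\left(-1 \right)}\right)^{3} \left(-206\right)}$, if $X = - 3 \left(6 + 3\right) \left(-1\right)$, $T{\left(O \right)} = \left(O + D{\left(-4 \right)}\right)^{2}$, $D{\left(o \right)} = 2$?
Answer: $i \sqrt{4625879} \approx 2150.8 i$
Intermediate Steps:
$T{\left(O \right)} = \left(2 + O\right)^{2}$ ($T{\left(O \right)} = \left(O + 2\right)^{2} = \left(2 + O\right)^{2}$)
$X = 27$ ($X = \left(-3\right) 9 \left(-1\right) = \left(-27\right) \left(-1\right) = 27$)
$\sqrt{-103767 + \left(X + T{\left(-1 \right)}\right)^{3} \left(-206\right)} = \sqrt{-103767 + \left(27 + \left(2 - 1\right)^{2}\right)^{3} \left(-206\right)} = \sqrt{-103767 + \left(27 + 1^{2}\right)^{3} \left(-206\right)} = \sqrt{-103767 + \left(27 + 1\right)^{3} \left(-206\right)} = \sqrt{-103767 + 28^{3} \left(-206\right)} = \sqrt{-103767 + 21952 \left(-206\right)} = \sqrt{-103767 - 4522112} = \sqrt{-4625879} = i \sqrt{4625879}$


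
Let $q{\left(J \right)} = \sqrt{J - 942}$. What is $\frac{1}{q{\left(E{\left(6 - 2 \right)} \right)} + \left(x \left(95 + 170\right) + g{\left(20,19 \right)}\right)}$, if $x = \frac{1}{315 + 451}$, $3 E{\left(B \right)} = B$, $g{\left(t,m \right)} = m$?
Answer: $\frac{34054062}{2314633715} - \frac{586756 i \sqrt{8466}}{2314633715} \approx 0.014713 - 0.023325 i$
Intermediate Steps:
$E{\left(B \right)} = \frac{B}{3}$
$x = \frac{1}{766} \approx 0.0013055$
$q{\left(J \right)} = \sqrt{-942 + J}$
$\frac{1}{q{\left(E{\left(6 - 2 \right)} \right)} + \left(x \left(95 + 170\right) + g{\left(20,19 \right)}\right)} = \frac{1}{\sqrt{-942 + \frac{6 - 2}{3}} + \left(\frac{95 + 170}{766} + 19\right)} = \frac{1}{\sqrt{-942 + \frac{1}{3} \cdot 4} + \left(\frac{1}{766} \cdot 265 + 19\right)} = \frac{1}{\sqrt{-942 + \frac{4}{3}} + \left(\frac{265}{766} + 19\right)} = \frac{1}{\sqrt{- \frac{2822}{3}} + \frac{14819}{766}} = \frac{1}{\frac{i \sqrt{8466}}{3} + \frac{14819}{766}} = \frac{1}{\frac{14819}{766} + \frac{i \sqrt{8466}}{3}}$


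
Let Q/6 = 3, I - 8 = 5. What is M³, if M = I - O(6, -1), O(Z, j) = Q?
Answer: -125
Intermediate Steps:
I = 13 (I = 8 + 5 = 13)
Q = 18 (Q = 6*3 = 18)
O(Z, j) = 18
M = -5 (M = 13 - 1*18 = 13 - 18 = -5)
M³ = (-5)³ = -125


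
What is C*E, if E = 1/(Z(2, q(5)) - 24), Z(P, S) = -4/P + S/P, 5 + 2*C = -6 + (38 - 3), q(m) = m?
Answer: -24/47 ≈ -0.51064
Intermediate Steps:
C = 12 (C = -5/2 + (-6 + (38 - 3))/2 = -5/2 + (-6 + 35)/2 = -5/2 + (1/2)*29 = -5/2 + 29/2 = 12)
E = -2/47 (E = 1/((-4 + 5)/2 - 24) = 1/((1/2)*1 - 24) = 1/(1/2 - 24) = 1/(-47/2) = -2/47 ≈ -0.042553)
C*E = 12*(-2/47) = -24/47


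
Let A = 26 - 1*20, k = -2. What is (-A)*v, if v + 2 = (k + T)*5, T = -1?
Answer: 102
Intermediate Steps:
A = 6 (A = 26 - 20 = 6)
v = -17 (v = -2 + (-2 - 1)*5 = -2 - 3*5 = -2 - 15 = -17)
(-A)*v = -1*6*(-17) = -6*(-17) = 102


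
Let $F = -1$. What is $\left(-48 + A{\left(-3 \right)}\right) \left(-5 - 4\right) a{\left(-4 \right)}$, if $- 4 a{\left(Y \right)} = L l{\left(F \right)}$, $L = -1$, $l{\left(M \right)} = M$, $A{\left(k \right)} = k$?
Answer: $- \frac{459}{4} \approx -114.75$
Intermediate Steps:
$a{\left(Y \right)} = - \frac{1}{4}$ ($a{\left(Y \right)} = - \frac{\left(-1\right) \left(-1\right)}{4} = \left(- \frac{1}{4}\right) 1 = - \frac{1}{4}$)
$\left(-48 + A{\left(-3 \right)}\right) \left(-5 - 4\right) a{\left(-4 \right)} = \left(-48 - 3\right) \left(-5 - 4\right) \left(- \frac{1}{4}\right) = - 51 \left(\left(-9\right) \left(- \frac{1}{4}\right)\right) = \left(-51\right) \frac{9}{4} = - \frac{459}{4}$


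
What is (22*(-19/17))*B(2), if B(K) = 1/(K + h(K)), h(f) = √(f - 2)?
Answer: -209/17 ≈ -12.294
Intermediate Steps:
h(f) = √(-2 + f)
B(K) = 1/(K + √(-2 + K))
(22*(-19/17))*B(2) = (22*(-19/17))/(2 + √(-2 + 2)) = (22*(-19*1/17))/(2 + √0) = (22*(-19/17))/(2 + 0) = -418/17/2 = -418/17*½ = -209/17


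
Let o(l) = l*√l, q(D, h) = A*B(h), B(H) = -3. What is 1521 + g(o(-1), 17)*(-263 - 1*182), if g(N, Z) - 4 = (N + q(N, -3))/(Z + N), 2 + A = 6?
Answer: 105/2 + 89*I/2 ≈ 52.5 + 44.5*I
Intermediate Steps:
A = 4 (A = -2 + 6 = 4)
q(D, h) = -12 (q(D, h) = 4*(-3) = -12)
o(l) = l^(3/2)
g(N, Z) = 4 + (-12 + N)/(N + Z) (g(N, Z) = 4 + (N - 12)/(Z + N) = 4 + (-12 + N)/(N + Z))
1521 + g(o(-1), 17)*(-263 - 1*182) = 1521 + ((-12 + 4*17 + 5*(-1)^(3/2))/((-1)^(3/2) + 17))*(-263 - 1*182) = 1521 + ((-12 + 68 + 5*(-I))/(-I + 17))*(-263 - 182) = 1521 + ((-12 + 68 - 5*I)/(17 - I))*(-445) = 1521 + (((17 + I)/290)*(56 - 5*I))*(-445) = 1521 + ((17 + I)*(56 - 5*I)/290)*(-445) = 1521 - 89*(17 + I)*(56 - 5*I)/58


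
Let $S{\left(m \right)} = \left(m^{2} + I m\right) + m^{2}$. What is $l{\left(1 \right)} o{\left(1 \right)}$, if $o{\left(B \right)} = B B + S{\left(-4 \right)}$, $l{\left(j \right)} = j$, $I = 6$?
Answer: $9$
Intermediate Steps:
$S{\left(m \right)} = 2 m^{2} + 6 m$ ($S{\left(m \right)} = \left(m^{2} + 6 m\right) + m^{2} = 2 m^{2} + 6 m$)
$o{\left(B \right)} = 8 + B^{2}$ ($o{\left(B \right)} = B B + 2 \left(-4\right) \left(3 - 4\right) = B^{2} + 2 \left(-4\right) \left(-1\right) = B^{2} + 8 = 8 + B^{2}$)
$l{\left(1 \right)} o{\left(1 \right)} = 1 \left(8 + 1^{2}\right) = 1 \left(8 + 1\right) = 1 \cdot 9 = 9$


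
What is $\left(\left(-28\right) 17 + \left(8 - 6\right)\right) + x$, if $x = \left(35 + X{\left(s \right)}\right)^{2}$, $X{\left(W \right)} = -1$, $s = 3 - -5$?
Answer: $682$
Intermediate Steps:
$s = 8$ ($s = 3 + 5 = 8$)
$x = 1156$ ($x = \left(35 - 1\right)^{2} = 34^{2} = 1156$)
$\left(\left(-28\right) 17 + \left(8 - 6\right)\right) + x = \left(\left(-28\right) 17 + \left(8 - 6\right)\right) + 1156 = \left(-476 + \left(8 - 6\right)\right) + 1156 = \left(-476 + 2\right) + 1156 = -474 + 1156 = 682$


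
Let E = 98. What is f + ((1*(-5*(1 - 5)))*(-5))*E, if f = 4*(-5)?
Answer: -9820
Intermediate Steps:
f = -20
f + ((1*(-5*(1 - 5)))*(-5))*E = -20 + ((1*(-5*(1 - 5)))*(-5))*98 = -20 + ((1*(-5*(-4)))*(-5))*98 = -20 + ((1*20)*(-5))*98 = -20 + (20*(-5))*98 = -20 - 100*98 = -20 - 9800 = -9820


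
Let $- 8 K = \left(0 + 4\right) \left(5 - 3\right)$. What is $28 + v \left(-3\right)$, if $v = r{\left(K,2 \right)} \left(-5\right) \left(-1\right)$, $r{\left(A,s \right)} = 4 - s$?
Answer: $-2$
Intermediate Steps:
$K = -1$ ($K = - \frac{\left(0 + 4\right) \left(5 - 3\right)}{8} = - \frac{4 \cdot 2}{8} = \left(- \frac{1}{8}\right) 8 = -1$)
$v = 10$ ($v = \left(4 - 2\right) \left(-5\right) \left(-1\right) = 2 \left(-5\right) \left(-1\right) = \left(-10\right) \left(-1\right) = 10$)
$28 + v \left(-3\right) = 28 + 10 \left(-3\right) = 28 - 30 = -2$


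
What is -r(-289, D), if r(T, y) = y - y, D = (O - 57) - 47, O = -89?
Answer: 0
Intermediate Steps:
D = -193 (D = (-89 - 57) - 47 = -146 - 47 = -193)
r(T, y) = 0
-r(-289, D) = -1*0 = 0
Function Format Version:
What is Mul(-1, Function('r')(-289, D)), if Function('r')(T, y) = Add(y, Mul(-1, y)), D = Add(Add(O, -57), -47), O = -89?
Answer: 0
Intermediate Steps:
D = -193 (D = Add(Add(-89, -57), -47) = Add(-146, -47) = -193)
Function('r')(T, y) = 0
Mul(-1, Function('r')(-289, D)) = Mul(-1, 0) = 0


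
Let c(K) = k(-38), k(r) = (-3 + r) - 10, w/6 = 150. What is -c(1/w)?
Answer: 51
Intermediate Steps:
w = 900 (w = 6*150 = 900)
k(r) = -13 + r
c(K) = -51 (c(K) = -13 - 38 = -51)
-c(1/w) = -1*(-51) = 51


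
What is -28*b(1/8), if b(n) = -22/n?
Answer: 4928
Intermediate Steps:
-28*b(1/8) = -(-616)/(1/8) = -(-616)/⅛ = -(-616)*8 = -28*(-176) = 4928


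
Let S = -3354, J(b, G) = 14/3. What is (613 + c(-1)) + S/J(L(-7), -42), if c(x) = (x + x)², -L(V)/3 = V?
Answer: -712/7 ≈ -101.71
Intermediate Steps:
L(V) = -3*V
J(b, G) = 14/3 (J(b, G) = 14*(⅓) = 14/3)
c(x) = 4*x² (c(x) = (2*x)² = 4*x²)
(613 + c(-1)) + S/J(L(-7), -42) = (613 + 4*(-1)²) - 3354/14/3 = (613 + 4*1) - 3354*3/14 = (613 + 4) - 5031/7 = 617 - 5031/7 = -712/7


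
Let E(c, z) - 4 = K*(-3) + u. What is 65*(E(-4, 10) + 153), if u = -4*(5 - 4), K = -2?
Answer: 10335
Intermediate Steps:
u = -4 (u = -4*1 = -4)
E(c, z) = 6 (E(c, z) = 4 + (-2*(-3) - 4) = 4 + (6 - 4) = 4 + 2 = 6)
65*(E(-4, 10) + 153) = 65*(6 + 153) = 65*159 = 10335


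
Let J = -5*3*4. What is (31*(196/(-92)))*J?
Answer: 91140/23 ≈ 3962.6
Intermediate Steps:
J = -60 (J = -15*4 = -60)
(31*(196/(-92)))*J = (31*(196/(-92)))*(-60) = (31*(196*(-1/92)))*(-60) = (31*(-49/23))*(-60) = -1519/23*(-60) = 91140/23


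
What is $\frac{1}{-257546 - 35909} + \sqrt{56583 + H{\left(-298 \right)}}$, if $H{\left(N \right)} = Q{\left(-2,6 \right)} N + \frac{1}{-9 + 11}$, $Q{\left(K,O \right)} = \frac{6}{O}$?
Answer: $- \frac{1}{293455} + \frac{\sqrt{225142}}{2} \approx 237.25$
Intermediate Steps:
$H{\left(N \right)} = \frac{1}{2} + N$ ($H{\left(N \right)} = \frac{6}{6} N + \frac{1}{-9 + 11} = 6 \cdot \frac{1}{6} N + \frac{1}{2} = 1 N + \frac{1}{2} = N + \frac{1}{2} = \frac{1}{2} + N$)
$\frac{1}{-257546 - 35909} + \sqrt{56583 + H{\left(-298 \right)}} = \frac{1}{-257546 - 35909} + \sqrt{56583 + \left(\frac{1}{2} - 298\right)} = \frac{1}{-293455} + \sqrt{56583 - \frac{595}{2}} = - \frac{1}{293455} + \sqrt{\frac{112571}{2}} = - \frac{1}{293455} + \frac{\sqrt{225142}}{2}$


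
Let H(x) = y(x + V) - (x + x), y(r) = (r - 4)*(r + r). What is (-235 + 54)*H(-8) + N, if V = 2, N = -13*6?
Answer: -24694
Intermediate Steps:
N = -78
y(r) = 2*r*(-4 + r) (y(r) = (-4 + r)*(2*r) = 2*r*(-4 + r))
H(x) = -2*x + 2*(-2 + x)*(2 + x) (H(x) = 2*(x + 2)*(-4 + (x + 2)) - (x + x) = 2*(2 + x)*(-4 + (2 + x)) - 2*x = 2*(2 + x)*(-2 + x) - 2*x = 2*(-2 + x)*(2 + x) - 2*x = -2*x + 2*(-2 + x)*(2 + x))
(-235 + 54)*H(-8) + N = (-235 + 54)*(-8 - 2*(-8) + 2*(-8)²) - 78 = -181*(-8 + 16 + 2*64) - 78 = -181*(-8 + 16 + 128) - 78 = -181*136 - 78 = -24616 - 78 = -24694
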